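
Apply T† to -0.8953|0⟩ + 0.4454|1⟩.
-0.8953|0⟩ + (0.3149 - 0.3149i)|1⟩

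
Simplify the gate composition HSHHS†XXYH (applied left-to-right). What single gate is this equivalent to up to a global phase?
Y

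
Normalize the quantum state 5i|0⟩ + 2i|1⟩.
0.9285i|0⟩ + 0.3714i|1⟩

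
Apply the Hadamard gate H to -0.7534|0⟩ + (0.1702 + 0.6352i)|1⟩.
(-0.4124 + 0.4492i)|0⟩ + (-0.6531 - 0.4492i)|1⟩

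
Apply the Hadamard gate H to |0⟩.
1/√2|0⟩ + 1/√2|1⟩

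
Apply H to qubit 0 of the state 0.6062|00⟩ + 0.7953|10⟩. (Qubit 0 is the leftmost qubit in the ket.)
0.991|00⟩ - 0.1337|10⟩

H on qubit 0 mixes each pair of kets that differ only in qubit 0: amplitudes (a, b) of (|…0…⟩, |…1…⟩) become ((a + b)/√2, (a − b)/√2). Kets absent from the input have amplitude 0.
(|00⟩, |10⟩): (a, b) = (0.6062, 0.7953) → (0.991, -0.1337)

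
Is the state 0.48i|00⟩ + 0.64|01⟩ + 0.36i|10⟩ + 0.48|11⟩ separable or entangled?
Separable

Writing the state as a|00⟩ + b|01⟩ + c|10⟩ + d|11⟩, it is a product state iff ad − bc = 0.
Here (a, b, c, d) = (0.48i, 0.64, 0.36i, 0.48): ad − bc = (0.48i)(0.48) − (0.64)(0.36i) = 0, so the state is separable.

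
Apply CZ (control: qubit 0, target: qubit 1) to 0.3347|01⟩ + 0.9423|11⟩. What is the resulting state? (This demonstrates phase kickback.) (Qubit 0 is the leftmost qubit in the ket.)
0.3347|01⟩ - 0.9423|11⟩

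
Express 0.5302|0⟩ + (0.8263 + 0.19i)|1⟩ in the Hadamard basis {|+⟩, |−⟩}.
(0.9592 + 0.1344i)|+⟩ + (-0.2094 - 0.1344i)|−⟩

With |ψ⟩ = α|0⟩ + β|1⟩, the Hadamard-basis coefficients are ⟨+|ψ⟩ = (α + β)/√2 and ⟨−|ψ⟩ = (α − β)/√2.
Here α = 0.5302, β = (0.8263 + 0.19i): (α + β)/√2 = (0.9592 + 0.1344i), (α − β)/√2 = (-0.2094 - 0.1344i).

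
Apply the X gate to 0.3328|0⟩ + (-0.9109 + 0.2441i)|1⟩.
(-0.9109 + 0.2441i)|0⟩ + 0.3328|1⟩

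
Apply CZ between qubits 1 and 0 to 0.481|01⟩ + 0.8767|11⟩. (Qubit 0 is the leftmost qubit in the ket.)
0.481|01⟩ - 0.8767|11⟩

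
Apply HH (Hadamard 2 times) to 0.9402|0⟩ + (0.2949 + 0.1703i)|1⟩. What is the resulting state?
0.9402|0⟩ + (0.2949 + 0.1703i)|1⟩

H² = I, so an even number of Hadamards cancels: H^2 = I and the state is unchanged.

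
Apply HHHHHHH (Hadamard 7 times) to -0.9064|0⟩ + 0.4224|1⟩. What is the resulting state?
-0.3422|0⟩ - 0.9396|1⟩

H² = I, so H^7 = H: a single Hadamard. With (a, b) = (-0.9064, 0.4224), H gives ((a + b)/√2, (a − b)/√2) = (-0.3422, -0.9396).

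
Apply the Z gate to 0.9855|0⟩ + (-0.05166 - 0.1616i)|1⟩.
0.9855|0⟩ + (0.05166 + 0.1616i)|1⟩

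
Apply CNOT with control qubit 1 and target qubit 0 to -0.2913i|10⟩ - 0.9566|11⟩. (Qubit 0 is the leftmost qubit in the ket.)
-0.9566|01⟩ - 0.2913i|10⟩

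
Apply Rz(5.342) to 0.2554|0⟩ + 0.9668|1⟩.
(-0.2276 - 0.1158i)|0⟩ + (-0.8617 + 0.4384i)|1⟩

Rz(5.342) = [[e^(−iθ/2), 0], [0, e^(iθ/2)]] with e^(±iθ/2) = cos(θ/2) ± i·sin(θ/2); θ = 5.342, cos(θ/2) ≈ -0.8913, sin(θ/2) ≈ 0.453415.
With a = amp(|0⟩) = 0.2554 and b = amp(|1⟩) = 0.9668:
new amp(|0⟩) = (-0.8913 - 0.453415i)·a = (-0.2276 - 0.1158i)
new amp(|1⟩) = (-0.8913 + 0.453415i)·b = (-0.8617 + 0.4384i)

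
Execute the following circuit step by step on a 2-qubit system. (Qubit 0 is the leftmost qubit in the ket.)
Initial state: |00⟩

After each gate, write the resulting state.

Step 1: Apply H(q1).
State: 1/√2|00⟩ + 1/√2|01⟩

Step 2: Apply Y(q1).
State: -(1/√2)i|00⟩ + (1/√2)i|01⟩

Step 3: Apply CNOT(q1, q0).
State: -(1/√2)i|00⟩ + (1/√2)i|11⟩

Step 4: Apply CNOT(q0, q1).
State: -(1/√2)i|00⟩ + (1/√2)i|10⟩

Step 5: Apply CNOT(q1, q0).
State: -(1/√2)i|00⟩ + (1/√2)i|10⟩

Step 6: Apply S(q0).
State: -(1/√2)i|00⟩ - 1/√2|10⟩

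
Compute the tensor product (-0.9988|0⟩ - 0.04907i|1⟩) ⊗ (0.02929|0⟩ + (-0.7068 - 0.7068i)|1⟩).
-0.02925|00⟩ + (0.706 + 0.706i)|01⟩ - 0.001437i|10⟩ + (-0.03468 + 0.03468i)|11⟩

amp(|b₁b₂…⟩) = product of the factor amplitudes for bits b₁, b₂, …; only kets whose every factor amplitude is nonzero survive.
|00⟩: (-0.9988)(0.02929) = -0.02925
|01⟩: (-0.9988)(-0.7068 - 0.7068i) = (0.706 + 0.706i)
|10⟩: (-0.04907i)(0.02929) = -0.001437i
|11⟩: (-0.04907i)(-0.7068 - 0.7068i) = (-0.03468 + 0.03468i)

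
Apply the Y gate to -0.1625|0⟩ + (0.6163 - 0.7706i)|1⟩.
(-0.7706 - 0.6163i)|0⟩ - 0.1625i|1⟩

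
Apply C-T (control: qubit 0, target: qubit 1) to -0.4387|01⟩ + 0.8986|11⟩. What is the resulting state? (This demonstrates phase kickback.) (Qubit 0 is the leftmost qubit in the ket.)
-0.4387|01⟩ + (0.6354 + 0.6354i)|11⟩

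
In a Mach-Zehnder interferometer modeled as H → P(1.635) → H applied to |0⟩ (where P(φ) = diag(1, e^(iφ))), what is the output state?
(0.4679 + 0.499i)|0⟩ + (0.5321 - 0.499i)|1⟩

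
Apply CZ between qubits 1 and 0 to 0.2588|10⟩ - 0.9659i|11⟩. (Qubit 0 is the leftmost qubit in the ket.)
0.2588|10⟩ + 0.9659i|11⟩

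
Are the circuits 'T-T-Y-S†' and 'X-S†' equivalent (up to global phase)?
No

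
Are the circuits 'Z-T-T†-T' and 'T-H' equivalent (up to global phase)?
No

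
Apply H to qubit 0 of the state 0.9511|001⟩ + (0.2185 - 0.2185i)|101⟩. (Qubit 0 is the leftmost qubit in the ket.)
(0.827 - 0.1545i)|001⟩ + (0.518 + 0.1545i)|101⟩

H on qubit 0 mixes each pair of kets that differ only in qubit 0: amplitudes (a, b) of (|…0…⟩, |…1…⟩) become ((a + b)/√2, (a − b)/√2). Kets absent from the input have amplitude 0.
(|001⟩, |101⟩): (a, b) = (0.9511, (0.2185 - 0.2185i)) → ((0.827 - 0.1545i), (0.518 + 0.1545i))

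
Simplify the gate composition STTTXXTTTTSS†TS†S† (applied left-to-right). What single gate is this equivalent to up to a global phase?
S†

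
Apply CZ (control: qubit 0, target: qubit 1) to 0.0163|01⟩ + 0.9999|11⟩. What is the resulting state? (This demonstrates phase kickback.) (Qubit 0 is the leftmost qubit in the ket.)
0.0163|01⟩ - 0.9999|11⟩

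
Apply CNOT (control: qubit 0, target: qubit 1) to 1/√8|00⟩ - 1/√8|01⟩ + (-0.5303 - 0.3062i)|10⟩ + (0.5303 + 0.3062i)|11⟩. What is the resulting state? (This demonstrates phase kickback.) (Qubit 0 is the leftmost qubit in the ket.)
1/√8|00⟩ - 1/√8|01⟩ + (0.5303 + 0.3062i)|10⟩ + (-0.5303 - 0.3062i)|11⟩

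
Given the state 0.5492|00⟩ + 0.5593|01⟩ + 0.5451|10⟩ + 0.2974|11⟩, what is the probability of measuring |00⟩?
0.3016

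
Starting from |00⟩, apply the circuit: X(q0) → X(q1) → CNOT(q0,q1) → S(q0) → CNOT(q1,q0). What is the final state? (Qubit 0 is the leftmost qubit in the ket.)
i|10⟩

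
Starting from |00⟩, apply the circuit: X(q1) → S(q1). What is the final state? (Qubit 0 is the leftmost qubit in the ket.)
i|01⟩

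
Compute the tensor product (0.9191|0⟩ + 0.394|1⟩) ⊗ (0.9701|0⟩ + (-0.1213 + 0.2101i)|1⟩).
0.8916|00⟩ + (-0.1115 + 0.1931i)|01⟩ + 0.3822|10⟩ + (-0.04779 + 0.08278i)|11⟩

amp(|b₁b₂…⟩) = product of the factor amplitudes for bits b₁, b₂, …; only kets whose every factor amplitude is nonzero survive.
|00⟩: (0.9191)(0.9701) = 0.8916
|01⟩: (0.9191)(-0.1213 + 0.2101i) = (-0.1115 + 0.1931i)
|10⟩: (0.394)(0.9701) = 0.3822
|11⟩: (0.394)(-0.1213 + 0.2101i) = (-0.04779 + 0.08278i)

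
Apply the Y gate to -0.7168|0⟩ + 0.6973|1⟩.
-0.6973i|0⟩ - 0.7168i|1⟩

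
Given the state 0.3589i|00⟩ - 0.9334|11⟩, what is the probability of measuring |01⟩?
0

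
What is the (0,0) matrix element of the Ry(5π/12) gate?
0.7934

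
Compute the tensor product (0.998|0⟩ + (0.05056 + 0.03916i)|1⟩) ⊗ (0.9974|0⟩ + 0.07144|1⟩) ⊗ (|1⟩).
0.9954|001⟩ + 0.0713|011⟩ + (0.05043 + 0.03906i)|101⟩ + (0.003612 + 0.002798i)|111⟩

amp(|b₁b₂…⟩) = product of the factor amplitudes for bits b₁, b₂, …; only kets whose every factor amplitude is nonzero survive.
|001⟩: (0.998)(0.9974)(1) = 0.9954
|011⟩: (0.998)(0.07144)(1) = 0.0713
|101⟩: (0.05056 + 0.03916i)(0.9974)(1) = (0.05043 + 0.03906i)
|111⟩: (0.05056 + 0.03916i)(0.07144)(1) = (0.003612 + 0.002798i)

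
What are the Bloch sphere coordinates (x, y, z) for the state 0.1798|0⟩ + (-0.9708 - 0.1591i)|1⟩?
(-0.3491, -0.05721, -0.9354)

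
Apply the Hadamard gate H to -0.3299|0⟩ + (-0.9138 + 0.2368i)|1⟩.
(-0.8794 + 0.1674i)|0⟩ + (0.4129 - 0.1674i)|1⟩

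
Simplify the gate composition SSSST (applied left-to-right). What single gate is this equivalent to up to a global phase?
T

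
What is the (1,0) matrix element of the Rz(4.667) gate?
0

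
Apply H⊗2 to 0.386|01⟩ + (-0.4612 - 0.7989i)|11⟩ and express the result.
(-0.0376 - 0.3995i)|00⟩ + (0.0376 + 0.3995i)|01⟩ + (0.4236 + 0.3995i)|10⟩ + (-0.4236 - 0.3995i)|11⟩

H⊗2 gives amp(|y⟩) = (1/2) Σ_x (−1)^(x·y) amp(|x⟩), where x·y is the number of positions in which both x and y have a 1.
|00⟩: (0.386 + (-0.4612 - 0.7989i))/2 = (-0.0376 - 0.3995i)
|01⟩: (-0.386 - (-0.4612 - 0.7989i))/2 = (0.0376 + 0.3995i)
|10⟩: (0.386 - (-0.4612 - 0.7989i))/2 = (0.4236 + 0.3995i)
|11⟩: (-0.386 + (-0.4612 - 0.7989i))/2 = (-0.4236 - 0.3995i)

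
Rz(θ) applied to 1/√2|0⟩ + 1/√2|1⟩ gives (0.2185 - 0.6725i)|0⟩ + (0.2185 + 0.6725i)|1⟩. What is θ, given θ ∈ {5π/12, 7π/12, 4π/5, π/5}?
4π/5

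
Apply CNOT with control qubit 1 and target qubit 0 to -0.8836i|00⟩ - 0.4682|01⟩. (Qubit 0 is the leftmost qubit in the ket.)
-0.8836i|00⟩ - 0.4682|11⟩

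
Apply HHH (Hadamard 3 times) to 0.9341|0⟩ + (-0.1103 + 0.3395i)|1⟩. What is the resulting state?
(0.5825 + 0.2401i)|0⟩ + (0.7385 - 0.2401i)|1⟩

H² = I, so H^3 = H: a single Hadamard. With (a, b) = (0.9341, (-0.1103 + 0.3395i)), H gives ((a + b)/√2, (a − b)/√2) = ((0.5825 + 0.2401i), (0.7385 - 0.2401i)).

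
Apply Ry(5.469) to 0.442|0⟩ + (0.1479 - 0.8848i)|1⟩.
(-0.4644 + 0.3503i)|0⟩ + (0.03919 + 0.8125i)|1⟩

Ry(5.469) = [[cos(θ/2), −sin(θ/2)], [sin(θ/2), cos(θ/2)]]; θ = 5.469, cos(θ/2) ≈ -0.918276, sin(θ/2) ≈ 0.395941.
With a = amp(|0⟩) = 0.442 and b = amp(|1⟩) = (0.1479 - 0.8848i):
new amp(|0⟩) = (-0.918276)·a + (-0.395941)·b = (-0.4644 + 0.3503i)
new amp(|1⟩) = (0.395941)·a + (-0.918276)·b = (0.03919 + 0.8125i)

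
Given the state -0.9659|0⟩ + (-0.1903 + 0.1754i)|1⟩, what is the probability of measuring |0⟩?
0.933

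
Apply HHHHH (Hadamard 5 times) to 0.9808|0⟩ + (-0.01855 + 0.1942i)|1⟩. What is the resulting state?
(0.6804 + 0.1373i)|0⟩ + (0.7066 - 0.1373i)|1⟩

H² = I, so H^5 = H: a single Hadamard. With (a, b) = (0.9808, (-0.01855 + 0.1942i)), H gives ((a + b)/√2, (a − b)/√2) = ((0.6804 + 0.1373i), (0.7066 - 0.1373i)).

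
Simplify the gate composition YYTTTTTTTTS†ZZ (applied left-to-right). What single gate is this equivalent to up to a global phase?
S†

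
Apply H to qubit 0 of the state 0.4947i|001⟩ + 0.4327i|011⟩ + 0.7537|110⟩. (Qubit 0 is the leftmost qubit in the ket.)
0.3498i|001⟩ + 0.5329|010⟩ + 0.306i|011⟩ + 0.3498i|101⟩ - 0.5329|110⟩ + 0.306i|111⟩

H on qubit 0 mixes each pair of kets that differ only in qubit 0: amplitudes (a, b) of (|…0…⟩, |…1…⟩) become ((a + b)/√2, (a − b)/√2). Kets absent from the input have amplitude 0.
(|001⟩, |101⟩): (a, b) = (0.4947i, 0) → (0.3498i, 0.3498i)
(|010⟩, |110⟩): (a, b) = (0, 0.7537) → (0.5329, -0.5329)
(|011⟩, |111⟩): (a, b) = (0.4327i, 0) → (0.306i, 0.306i)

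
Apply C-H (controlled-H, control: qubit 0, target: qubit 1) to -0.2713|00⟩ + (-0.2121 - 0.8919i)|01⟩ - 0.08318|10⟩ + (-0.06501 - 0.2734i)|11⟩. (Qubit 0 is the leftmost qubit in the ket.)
-0.2713|00⟩ + (-0.2121 - 0.8919i)|01⟩ + (-0.1048 - 0.1933i)|10⟩ + (-0.01285 + 0.1933i)|11⟩

C-H leaves the control-|0⟩ kets |00⟩, |01⟩ unchanged and applies H to qubit 1 on the control-|1⟩ pair (|10⟩, |11⟩).
H = [[1/√2, 1/√2], [1/√2, -1/√2]].
With a = amp(|10⟩) = -0.08318 and b = amp(|11⟩) = (-0.06501 - 0.2734i):
new amp(|10⟩) = (1/√2)·a + (1/√2)·b = (-0.1048 - 0.1933i)
new amp(|11⟩) = (1/√2)·a + (-1/√2)·b = (-0.01285 + 0.1933i)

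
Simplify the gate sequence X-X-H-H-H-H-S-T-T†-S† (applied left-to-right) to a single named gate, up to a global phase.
I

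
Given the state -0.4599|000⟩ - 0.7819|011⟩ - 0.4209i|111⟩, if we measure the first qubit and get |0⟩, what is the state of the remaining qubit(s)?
-0.507|00⟩ - 0.862|11⟩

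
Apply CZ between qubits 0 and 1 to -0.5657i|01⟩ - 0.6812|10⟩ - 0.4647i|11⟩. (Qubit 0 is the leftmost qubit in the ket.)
-0.5657i|01⟩ - 0.6812|10⟩ + 0.4647i|11⟩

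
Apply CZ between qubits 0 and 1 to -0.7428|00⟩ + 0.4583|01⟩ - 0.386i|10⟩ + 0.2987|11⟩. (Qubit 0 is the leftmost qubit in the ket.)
-0.7428|00⟩ + 0.4583|01⟩ - 0.386i|10⟩ - 0.2987|11⟩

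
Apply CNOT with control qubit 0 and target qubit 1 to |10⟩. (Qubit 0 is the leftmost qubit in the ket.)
|11⟩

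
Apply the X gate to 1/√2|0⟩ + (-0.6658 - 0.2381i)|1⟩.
(-0.6658 - 0.2381i)|0⟩ + 1/√2|1⟩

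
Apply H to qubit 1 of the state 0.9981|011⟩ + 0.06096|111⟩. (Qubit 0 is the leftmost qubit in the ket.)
0.7058|001⟩ - 0.7058|011⟩ + 0.04311|101⟩ - 0.04311|111⟩

H on qubit 1 mixes each pair of kets that differ only in qubit 1: amplitudes (a, b) of (|…0…⟩, |…1…⟩) become ((a + b)/√2, (a − b)/√2). Kets absent from the input have amplitude 0.
(|001⟩, |011⟩): (a, b) = (0, 0.9981) → (0.7058, -0.7058)
(|101⟩, |111⟩): (a, b) = (0, 0.06096) → (0.04311, -0.04311)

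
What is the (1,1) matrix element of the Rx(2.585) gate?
0.2747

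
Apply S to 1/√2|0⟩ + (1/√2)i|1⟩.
1/√2|0⟩ - 1/√2|1⟩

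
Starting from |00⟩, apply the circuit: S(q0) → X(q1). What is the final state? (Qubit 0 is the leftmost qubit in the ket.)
|01⟩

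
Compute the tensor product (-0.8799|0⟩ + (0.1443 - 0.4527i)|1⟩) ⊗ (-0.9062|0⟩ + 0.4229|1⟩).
0.7974|00⟩ - 0.3721|01⟩ + (-0.1308 + 0.4102i)|10⟩ + (0.06102 - 0.1914i)|11⟩

amp(|b₁b₂…⟩) = product of the factor amplitudes for bits b₁, b₂, …; only kets whose every factor amplitude is nonzero survive.
|00⟩: (-0.8799)(-0.9062) = 0.7974
|01⟩: (-0.8799)(0.4229) = -0.3721
|10⟩: (0.1443 - 0.4527i)(-0.9062) = (-0.1308 + 0.4102i)
|11⟩: (0.1443 - 0.4527i)(0.4229) = (0.06102 - 0.1914i)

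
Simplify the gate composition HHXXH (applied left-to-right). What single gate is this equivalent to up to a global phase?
H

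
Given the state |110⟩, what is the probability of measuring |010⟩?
0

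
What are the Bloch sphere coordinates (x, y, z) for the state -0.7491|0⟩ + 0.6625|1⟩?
(-0.9926, 0, 0.1222)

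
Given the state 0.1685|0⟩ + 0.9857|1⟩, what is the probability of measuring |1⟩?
0.9716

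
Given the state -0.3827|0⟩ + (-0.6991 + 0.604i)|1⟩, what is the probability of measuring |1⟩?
0.8536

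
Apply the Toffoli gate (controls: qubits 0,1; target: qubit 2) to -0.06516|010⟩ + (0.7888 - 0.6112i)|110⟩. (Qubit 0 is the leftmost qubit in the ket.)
-0.06516|010⟩ + (0.7888 - 0.6112i)|111⟩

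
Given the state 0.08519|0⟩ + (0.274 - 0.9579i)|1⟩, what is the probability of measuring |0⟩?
0.007257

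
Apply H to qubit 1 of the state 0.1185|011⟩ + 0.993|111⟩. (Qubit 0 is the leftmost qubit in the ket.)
0.08379|001⟩ - 0.08379|011⟩ + 0.7022|101⟩ - 0.7022|111⟩

H on qubit 1 mixes each pair of kets that differ only in qubit 1: amplitudes (a, b) of (|…0…⟩, |…1…⟩) become ((a + b)/√2, (a − b)/√2). Kets absent from the input have amplitude 0.
(|001⟩, |011⟩): (a, b) = (0, 0.1185) → (0.08379, -0.08379)
(|101⟩, |111⟩): (a, b) = (0, 0.993) → (0.7022, -0.7022)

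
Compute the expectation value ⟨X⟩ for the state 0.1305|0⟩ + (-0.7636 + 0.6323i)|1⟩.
-0.1993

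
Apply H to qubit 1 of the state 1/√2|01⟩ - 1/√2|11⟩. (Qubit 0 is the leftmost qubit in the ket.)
1/2|00⟩ - 1/2|01⟩ - 1/2|10⟩ + 1/2|11⟩

H on qubit 1 mixes each pair of kets that differ only in qubit 1: amplitudes (a, b) of (|…0…⟩, |…1…⟩) become ((a + b)/√2, (a − b)/√2). Kets absent from the input have amplitude 0.
(|00⟩, |01⟩): (a, b) = (0, 1/√2) → (1/2, -1/2)
(|10⟩, |11⟩): (a, b) = (0, -1/√2) → (-1/2, 1/2)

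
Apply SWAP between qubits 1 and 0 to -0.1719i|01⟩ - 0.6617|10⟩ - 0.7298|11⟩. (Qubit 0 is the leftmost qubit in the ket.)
-0.6617|01⟩ - 0.1719i|10⟩ - 0.7298|11⟩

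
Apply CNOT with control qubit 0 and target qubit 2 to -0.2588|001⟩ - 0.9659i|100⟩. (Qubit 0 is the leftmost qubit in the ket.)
-0.2588|001⟩ - 0.9659i|101⟩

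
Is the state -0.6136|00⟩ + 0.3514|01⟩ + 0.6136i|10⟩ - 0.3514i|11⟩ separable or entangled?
Separable

Writing the state as a|00⟩ + b|01⟩ + c|10⟩ + d|11⟩, it is a product state iff ad − bc = 0.
Here (a, b, c, d) = (-0.6136, 0.3514, 0.6136i, -0.3514i): ad − bc = (-0.6136)(-0.3514i) − (0.3514)(0.6136i) = 0, so the state is separable.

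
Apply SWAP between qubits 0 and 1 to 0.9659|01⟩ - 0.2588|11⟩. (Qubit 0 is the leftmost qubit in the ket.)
0.9659|10⟩ - 0.2588|11⟩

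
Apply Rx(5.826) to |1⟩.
-0.2266i|0⟩ - 0.974|1⟩

Rx(5.826) = [[cos(θ/2), −i·sin(θ/2)], [−i·sin(θ/2), cos(θ/2)]]; θ = 5.826, cos(θ/2) ≈ -0.973986, sin(θ/2) ≈ 0.226607.
With a = amp(|0⟩) = 0 and b = amp(|1⟩) = 1:
new amp(|0⟩) = (-0.973986)·a + (-0.226607i)·b = -0.2266i
new amp(|1⟩) = (-0.226607i)·a + (-0.973986)·b = -0.974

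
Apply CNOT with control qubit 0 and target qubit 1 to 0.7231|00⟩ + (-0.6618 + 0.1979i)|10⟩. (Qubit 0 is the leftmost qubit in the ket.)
0.7231|00⟩ + (-0.6618 + 0.1979i)|11⟩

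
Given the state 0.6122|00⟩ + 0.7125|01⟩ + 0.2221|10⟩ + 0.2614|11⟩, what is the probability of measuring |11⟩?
0.06833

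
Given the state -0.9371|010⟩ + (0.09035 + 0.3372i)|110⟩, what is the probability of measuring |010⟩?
0.8782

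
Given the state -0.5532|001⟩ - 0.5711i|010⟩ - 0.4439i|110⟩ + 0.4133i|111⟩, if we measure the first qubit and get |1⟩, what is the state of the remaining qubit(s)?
-0.7319i|10⟩ + 0.6814i|11⟩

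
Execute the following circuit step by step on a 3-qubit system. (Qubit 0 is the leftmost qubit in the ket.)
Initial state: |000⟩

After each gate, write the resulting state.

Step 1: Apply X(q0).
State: |100⟩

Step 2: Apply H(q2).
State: 1/√2|100⟩ + 1/√2|101⟩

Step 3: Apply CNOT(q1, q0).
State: 1/√2|100⟩ + 1/√2|101⟩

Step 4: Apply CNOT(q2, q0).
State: 1/√2|001⟩ + 1/√2|100⟩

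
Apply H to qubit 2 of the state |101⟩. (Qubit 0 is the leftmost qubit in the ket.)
1/√2|100⟩ - 1/√2|101⟩

H on qubit 2 mixes each pair of kets that differ only in qubit 2: amplitudes (a, b) of (|…0…⟩, |…1…⟩) become ((a + b)/√2, (a − b)/√2). Kets absent from the input have amplitude 0.
(|100⟩, |101⟩): (a, b) = (0, 1) → (1/√2, -1/√2)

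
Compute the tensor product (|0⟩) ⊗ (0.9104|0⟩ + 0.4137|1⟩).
0.9104|00⟩ + 0.4137|01⟩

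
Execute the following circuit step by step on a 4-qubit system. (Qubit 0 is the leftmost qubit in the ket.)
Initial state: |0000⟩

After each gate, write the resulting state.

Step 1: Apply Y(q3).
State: i|0001⟩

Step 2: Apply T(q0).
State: i|0001⟩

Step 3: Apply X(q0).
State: i|1001⟩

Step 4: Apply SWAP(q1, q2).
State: i|1001⟩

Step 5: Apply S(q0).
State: -|1001⟩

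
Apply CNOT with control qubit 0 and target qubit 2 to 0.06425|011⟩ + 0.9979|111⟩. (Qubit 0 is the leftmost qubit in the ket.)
0.06425|011⟩ + 0.9979|110⟩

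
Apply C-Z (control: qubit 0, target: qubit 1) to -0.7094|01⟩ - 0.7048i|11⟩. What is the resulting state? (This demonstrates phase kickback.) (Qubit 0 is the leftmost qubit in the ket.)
-0.7094|01⟩ + 0.7048i|11⟩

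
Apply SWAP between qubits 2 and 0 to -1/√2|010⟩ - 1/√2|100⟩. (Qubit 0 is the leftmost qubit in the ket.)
-1/√2|001⟩ - 1/√2|010⟩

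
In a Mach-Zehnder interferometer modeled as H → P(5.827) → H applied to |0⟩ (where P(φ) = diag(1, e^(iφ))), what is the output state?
(0.9489 - 0.2203i)|0⟩ + (0.05113 + 0.2203i)|1⟩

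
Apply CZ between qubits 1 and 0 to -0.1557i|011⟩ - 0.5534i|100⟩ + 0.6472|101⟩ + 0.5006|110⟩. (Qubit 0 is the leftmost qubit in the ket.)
-0.1557i|011⟩ - 0.5534i|100⟩ + 0.6472|101⟩ - 0.5006|110⟩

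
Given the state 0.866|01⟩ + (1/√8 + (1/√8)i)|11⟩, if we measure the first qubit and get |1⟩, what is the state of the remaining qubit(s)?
(1/√2 + (1/√2)i)|1⟩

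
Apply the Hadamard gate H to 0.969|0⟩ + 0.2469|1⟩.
0.8598|0⟩ + 0.5106|1⟩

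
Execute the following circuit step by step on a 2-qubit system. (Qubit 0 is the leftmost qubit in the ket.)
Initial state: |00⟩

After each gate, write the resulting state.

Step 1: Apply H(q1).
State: 1/√2|00⟩ + 1/√2|01⟩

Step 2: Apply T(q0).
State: 1/√2|00⟩ + 1/√2|01⟩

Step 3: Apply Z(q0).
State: 1/√2|00⟩ + 1/√2|01⟩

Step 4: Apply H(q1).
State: |00⟩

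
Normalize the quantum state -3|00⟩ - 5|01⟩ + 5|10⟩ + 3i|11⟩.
-0.3638|00⟩ - 0.6063|01⟩ + 0.6063|10⟩ + 0.3638i|11⟩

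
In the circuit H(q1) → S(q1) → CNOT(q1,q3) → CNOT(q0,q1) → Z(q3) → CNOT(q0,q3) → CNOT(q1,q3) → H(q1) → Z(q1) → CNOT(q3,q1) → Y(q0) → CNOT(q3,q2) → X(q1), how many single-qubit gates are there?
7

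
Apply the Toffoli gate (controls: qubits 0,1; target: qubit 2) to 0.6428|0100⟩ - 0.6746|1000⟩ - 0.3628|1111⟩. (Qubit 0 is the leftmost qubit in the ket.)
0.6428|0100⟩ - 0.6746|1000⟩ - 0.3628|1101⟩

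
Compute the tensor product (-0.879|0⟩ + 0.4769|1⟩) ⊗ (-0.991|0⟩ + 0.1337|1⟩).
0.8711|00⟩ - 0.1175|01⟩ - 0.4726|10⟩ + 0.06376|11⟩

amp(|b₁b₂…⟩) = product of the factor amplitudes for bits b₁, b₂, …; only kets whose every factor amplitude is nonzero survive.
|00⟩: (-0.879)(-0.991) = 0.8711
|01⟩: (-0.879)(0.1337) = -0.1175
|10⟩: (0.4769)(-0.991) = -0.4726
|11⟩: (0.4769)(0.1337) = 0.06376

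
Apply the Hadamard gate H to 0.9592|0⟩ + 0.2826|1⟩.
0.8781|0⟩ + 0.4784|1⟩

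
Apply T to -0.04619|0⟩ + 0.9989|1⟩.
-0.04619|0⟩ + (0.7063 + 0.7063i)|1⟩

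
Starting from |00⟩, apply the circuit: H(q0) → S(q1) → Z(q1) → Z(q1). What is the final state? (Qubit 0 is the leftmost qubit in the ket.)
1/√2|00⟩ + 1/√2|10⟩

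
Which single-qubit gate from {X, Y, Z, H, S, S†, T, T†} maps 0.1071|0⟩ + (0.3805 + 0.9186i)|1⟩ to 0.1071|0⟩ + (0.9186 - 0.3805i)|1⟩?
S†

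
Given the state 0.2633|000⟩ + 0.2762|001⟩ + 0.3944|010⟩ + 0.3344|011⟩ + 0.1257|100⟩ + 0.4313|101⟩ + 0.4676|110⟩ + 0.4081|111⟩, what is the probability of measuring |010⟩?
0.1556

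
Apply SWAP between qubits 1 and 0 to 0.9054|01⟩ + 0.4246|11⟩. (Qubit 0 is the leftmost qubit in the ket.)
0.9054|10⟩ + 0.4246|11⟩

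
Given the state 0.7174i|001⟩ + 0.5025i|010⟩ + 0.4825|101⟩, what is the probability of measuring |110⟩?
0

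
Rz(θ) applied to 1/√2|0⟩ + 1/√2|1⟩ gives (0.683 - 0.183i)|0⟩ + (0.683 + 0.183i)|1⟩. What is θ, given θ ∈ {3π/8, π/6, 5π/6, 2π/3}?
π/6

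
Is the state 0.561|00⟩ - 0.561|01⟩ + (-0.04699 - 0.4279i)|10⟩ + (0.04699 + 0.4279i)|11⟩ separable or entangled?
Separable

Writing the state as a|00⟩ + b|01⟩ + c|10⟩ + d|11⟩, it is a product state iff ad − bc = 0.
Here (a, b, c, d) = (0.561, -0.561, (-0.04699 - 0.4279i), (0.04699 + 0.4279i)): ad − bc = (0.561)(0.04699 + 0.4279i) − (-0.561)(-0.04699 - 0.4279i) = 0, so the state is separable.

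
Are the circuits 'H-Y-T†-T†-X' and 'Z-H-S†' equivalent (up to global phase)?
No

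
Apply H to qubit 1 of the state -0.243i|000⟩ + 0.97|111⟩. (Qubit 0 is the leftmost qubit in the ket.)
-0.1718i|000⟩ - 0.1718i|010⟩ + 0.6859|101⟩ - 0.6859|111⟩

H on qubit 1 mixes each pair of kets that differ only in qubit 1: amplitudes (a, b) of (|…0…⟩, |…1…⟩) become ((a + b)/√2, (a − b)/√2). Kets absent from the input have amplitude 0.
(|000⟩, |010⟩): (a, b) = (-0.243i, 0) → (-0.1718i, -0.1718i)
(|101⟩, |111⟩): (a, b) = (0, 0.97) → (0.6859, -0.6859)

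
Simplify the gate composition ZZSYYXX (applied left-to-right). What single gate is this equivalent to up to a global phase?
S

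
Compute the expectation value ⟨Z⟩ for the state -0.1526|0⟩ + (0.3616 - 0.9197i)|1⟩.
-0.9533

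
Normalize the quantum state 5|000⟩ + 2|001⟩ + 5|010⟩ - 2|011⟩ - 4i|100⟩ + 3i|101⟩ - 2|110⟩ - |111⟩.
0.533|000⟩ + 0.2132|001⟩ + 0.533|010⟩ - 0.2132|011⟩ - 0.4264i|100⟩ + 0.3198i|101⟩ - 0.2132|110⟩ - 0.1066|111⟩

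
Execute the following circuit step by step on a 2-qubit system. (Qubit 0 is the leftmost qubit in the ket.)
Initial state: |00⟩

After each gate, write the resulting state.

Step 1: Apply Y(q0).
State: i|10⟩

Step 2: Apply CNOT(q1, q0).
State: i|10⟩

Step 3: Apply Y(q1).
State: -|11⟩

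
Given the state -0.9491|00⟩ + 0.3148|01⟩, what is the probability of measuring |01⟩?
0.0991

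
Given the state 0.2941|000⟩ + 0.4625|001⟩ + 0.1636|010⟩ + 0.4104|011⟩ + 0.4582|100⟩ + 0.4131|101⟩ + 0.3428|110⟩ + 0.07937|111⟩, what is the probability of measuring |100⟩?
0.2099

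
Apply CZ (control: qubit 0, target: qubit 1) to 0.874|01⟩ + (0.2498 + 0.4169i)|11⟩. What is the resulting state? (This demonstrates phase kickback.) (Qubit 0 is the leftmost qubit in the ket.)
0.874|01⟩ + (-0.2498 - 0.4169i)|11⟩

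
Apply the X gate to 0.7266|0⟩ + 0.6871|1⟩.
0.6871|0⟩ + 0.7266|1⟩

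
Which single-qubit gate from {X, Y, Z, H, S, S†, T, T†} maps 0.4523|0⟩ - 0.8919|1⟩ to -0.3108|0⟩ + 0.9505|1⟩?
H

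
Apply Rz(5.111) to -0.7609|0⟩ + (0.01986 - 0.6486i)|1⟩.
(0.6339 + 0.4209i)|0⟩ + (0.3422 + 0.5513i)|1⟩

Rz(5.111) = [[e^(−iθ/2), 0], [0, e^(iθ/2)]] with e^(±iθ/2) = cos(θ/2) ± i·sin(θ/2); θ = 5.111, cos(θ/2) ≈ -0.833108, sin(θ/2) ≈ 0.55311.
With a = amp(|0⟩) = -0.7609 and b = amp(|1⟩) = (0.01986 - 0.6486i):
new amp(|0⟩) = (-0.833108 - 0.55311i)·a = (0.6339 + 0.4209i)
new amp(|1⟩) = (-0.833108 + 0.55311i)·b = (0.3422 + 0.5513i)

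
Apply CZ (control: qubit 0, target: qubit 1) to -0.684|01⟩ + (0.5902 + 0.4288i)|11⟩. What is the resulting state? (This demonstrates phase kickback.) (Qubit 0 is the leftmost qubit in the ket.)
-0.684|01⟩ + (-0.5902 - 0.4288i)|11⟩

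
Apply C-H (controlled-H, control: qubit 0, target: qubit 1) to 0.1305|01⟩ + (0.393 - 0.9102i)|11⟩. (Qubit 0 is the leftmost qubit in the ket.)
0.1305|01⟩ + (0.2779 - 0.6436i)|10⟩ + (-0.2779 + 0.6436i)|11⟩

C-H leaves the control-|0⟩ kets |00⟩, |01⟩ unchanged and applies H to qubit 1 on the control-|1⟩ pair (|10⟩, |11⟩).
H = [[1/√2, 1/√2], [1/√2, -1/√2]].
With a = amp(|10⟩) = 0 and b = amp(|11⟩) = (0.393 - 0.9102i):
new amp(|10⟩) = (1/√2)·a + (1/√2)·b = (0.2779 - 0.6436i)
new amp(|11⟩) = (1/√2)·a + (-1/√2)·b = (-0.2779 + 0.6436i)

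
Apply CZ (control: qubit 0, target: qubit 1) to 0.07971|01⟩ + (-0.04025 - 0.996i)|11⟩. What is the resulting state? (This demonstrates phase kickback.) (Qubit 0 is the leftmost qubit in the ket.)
0.07971|01⟩ + (0.04025 + 0.996i)|11⟩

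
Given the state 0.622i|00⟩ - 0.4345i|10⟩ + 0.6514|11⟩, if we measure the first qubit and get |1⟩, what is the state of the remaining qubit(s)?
-0.5549i|0⟩ + 0.8319|1⟩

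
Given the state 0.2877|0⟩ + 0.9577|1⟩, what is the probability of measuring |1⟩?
0.9172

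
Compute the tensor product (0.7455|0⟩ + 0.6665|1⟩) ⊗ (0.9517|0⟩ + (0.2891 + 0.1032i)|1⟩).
0.7095|00⟩ + (0.2155 + 0.07694i)|01⟩ + 0.6343|10⟩ + (0.1927 + 0.06878i)|11⟩

amp(|b₁b₂…⟩) = product of the factor amplitudes for bits b₁, b₂, …; only kets whose every factor amplitude is nonzero survive.
|00⟩: (0.7455)(0.9517) = 0.7095
|01⟩: (0.7455)(0.2891 + 0.1032i) = (0.2155 + 0.07694i)
|10⟩: (0.6665)(0.9517) = 0.6343
|11⟩: (0.6665)(0.2891 + 0.1032i) = (0.1927 + 0.06878i)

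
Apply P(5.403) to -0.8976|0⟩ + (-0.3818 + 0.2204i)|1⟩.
-0.8976|0⟩ + (-0.07331 + 0.4347i)|1⟩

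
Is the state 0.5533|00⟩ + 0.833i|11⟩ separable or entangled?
Entangled

Writing the state as a|00⟩ + b|01⟩ + c|10⟩ + d|11⟩, it is a product state iff ad − bc = 0.
Here (a, b, c, d) = (0.5533, 0, 0, 0.833i): ad − bc = (0.5533)(0.833i) − (0)(0) = 0.4609i ≠ 0, so the state is entangled.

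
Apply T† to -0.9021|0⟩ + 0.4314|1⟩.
-0.9021|0⟩ + (0.305 - 0.305i)|1⟩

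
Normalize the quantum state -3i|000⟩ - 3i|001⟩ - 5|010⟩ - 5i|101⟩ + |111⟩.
-0.3612i|000⟩ - 0.3612i|001⟩ - 0.6019|010⟩ - 0.6019i|101⟩ + 0.1204|111⟩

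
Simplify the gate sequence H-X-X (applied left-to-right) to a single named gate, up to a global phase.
H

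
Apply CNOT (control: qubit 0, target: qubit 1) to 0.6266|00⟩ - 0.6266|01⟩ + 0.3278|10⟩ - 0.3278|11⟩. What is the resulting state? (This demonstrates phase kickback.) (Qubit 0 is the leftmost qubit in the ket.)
0.6266|00⟩ - 0.6266|01⟩ - 0.3278|10⟩ + 0.3278|11⟩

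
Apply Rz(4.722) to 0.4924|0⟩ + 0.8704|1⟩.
(-0.3498 - 0.3465i)|0⟩ + (-0.6184 + 0.6125i)|1⟩

Rz(4.722) = [[e^(−iθ/2), 0], [0, e^(iθ/2)]] with e^(±iθ/2) = cos(θ/2) ± i·sin(θ/2); θ = 4.722, cos(θ/2) ≈ -0.710497, sin(θ/2) ≈ 0.703701.
With a = amp(|0⟩) = 0.4924 and b = amp(|1⟩) = 0.8704:
new amp(|0⟩) = (-0.710497 - 0.703701i)·a = (-0.3498 - 0.3465i)
new amp(|1⟩) = (-0.710497 + 0.703701i)·b = (-0.6184 + 0.6125i)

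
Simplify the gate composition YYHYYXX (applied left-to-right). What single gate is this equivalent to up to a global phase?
H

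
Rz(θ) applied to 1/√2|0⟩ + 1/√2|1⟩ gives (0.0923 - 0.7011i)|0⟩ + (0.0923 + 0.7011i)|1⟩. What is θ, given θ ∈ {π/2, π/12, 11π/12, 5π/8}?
11π/12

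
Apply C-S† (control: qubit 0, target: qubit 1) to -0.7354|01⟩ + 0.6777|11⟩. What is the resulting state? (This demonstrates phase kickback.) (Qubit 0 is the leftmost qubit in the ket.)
-0.7354|01⟩ - 0.6777i|11⟩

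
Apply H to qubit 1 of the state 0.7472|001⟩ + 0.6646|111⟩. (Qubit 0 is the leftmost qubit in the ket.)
0.5284|001⟩ + 0.5284|011⟩ + 0.4699|101⟩ - 0.4699|111⟩

H on qubit 1 mixes each pair of kets that differ only in qubit 1: amplitudes (a, b) of (|…0…⟩, |…1…⟩) become ((a + b)/√2, (a − b)/√2). Kets absent from the input have amplitude 0.
(|001⟩, |011⟩): (a, b) = (0.7472, 0) → (0.5284, 0.5284)
(|101⟩, |111⟩): (a, b) = (0, 0.6646) → (0.4699, -0.4699)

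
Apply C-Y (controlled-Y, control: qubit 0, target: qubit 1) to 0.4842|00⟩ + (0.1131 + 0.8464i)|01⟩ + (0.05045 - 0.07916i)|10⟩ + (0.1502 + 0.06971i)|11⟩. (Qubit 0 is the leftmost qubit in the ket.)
0.4842|00⟩ + (0.1131 + 0.8464i)|01⟩ + (0.06971 - 0.1502i)|10⟩ + (0.07916 + 0.05045i)|11⟩

C-Y leaves the control-|0⟩ kets |00⟩, |01⟩ unchanged and applies Y to qubit 1 on the control-|1⟩ pair (|10⟩, |11⟩).
Y = [[0, -i], [i, 0]].
With a = amp(|10⟩) = (0.05045 - 0.07916i) and b = amp(|11⟩) = (0.1502 + 0.06971i):
new amp(|10⟩) = (-i)·b = (0.06971 - 0.1502i)
new amp(|11⟩) = (i)·a = (0.07916 + 0.05045i)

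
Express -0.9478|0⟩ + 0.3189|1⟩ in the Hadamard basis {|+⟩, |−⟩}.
-0.4447|+⟩ - 0.8957|−⟩

With |ψ⟩ = α|0⟩ + β|1⟩, the Hadamard-basis coefficients are ⟨+|ψ⟩ = (α + β)/√2 and ⟨−|ψ⟩ = (α − β)/√2.
Here α = -0.9478, β = 0.3189: (α + β)/√2 = -0.4447, (α − β)/√2 = -0.8957.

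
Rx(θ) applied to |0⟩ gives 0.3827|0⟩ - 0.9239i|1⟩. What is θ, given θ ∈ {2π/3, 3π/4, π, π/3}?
3π/4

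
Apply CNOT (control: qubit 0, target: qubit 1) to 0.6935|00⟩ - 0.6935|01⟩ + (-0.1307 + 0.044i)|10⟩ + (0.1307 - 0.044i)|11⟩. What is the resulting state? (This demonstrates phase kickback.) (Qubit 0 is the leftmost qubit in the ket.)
0.6935|00⟩ - 0.6935|01⟩ + (0.1307 - 0.044i)|10⟩ + (-0.1307 + 0.044i)|11⟩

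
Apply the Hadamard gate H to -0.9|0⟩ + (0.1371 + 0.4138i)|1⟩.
(-0.5395 + 0.2926i)|0⟩ + (-0.7333 - 0.2926i)|1⟩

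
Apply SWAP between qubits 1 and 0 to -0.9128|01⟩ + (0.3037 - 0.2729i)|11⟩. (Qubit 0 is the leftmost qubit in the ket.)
-0.9128|10⟩ + (0.3037 - 0.2729i)|11⟩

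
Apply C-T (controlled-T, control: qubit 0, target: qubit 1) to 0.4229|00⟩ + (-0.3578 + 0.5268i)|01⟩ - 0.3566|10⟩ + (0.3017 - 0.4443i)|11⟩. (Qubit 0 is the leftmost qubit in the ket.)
0.4229|00⟩ + (-0.3578 + 0.5268i)|01⟩ - 0.3566|10⟩ + (0.5275 - 0.1008i)|11⟩

C-T leaves the control-|0⟩ kets |00⟩, |01⟩ unchanged and applies T to qubit 1 on the control-|1⟩ pair (|10⟩, |11⟩).
T = [[1, 0], [0, (1/√2 + (1/√2)i)]].
With a = amp(|10⟩) = -0.3566 and b = amp(|11⟩) = (0.3017 - 0.4443i):
new amp(|10⟩) = (1)·a = -0.3566
new amp(|11⟩) = (1/√2 + (1/√2)i)·b = (0.5275 - 0.1008i)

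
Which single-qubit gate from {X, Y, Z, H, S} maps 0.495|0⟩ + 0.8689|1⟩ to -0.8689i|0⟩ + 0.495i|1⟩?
Y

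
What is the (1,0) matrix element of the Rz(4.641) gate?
0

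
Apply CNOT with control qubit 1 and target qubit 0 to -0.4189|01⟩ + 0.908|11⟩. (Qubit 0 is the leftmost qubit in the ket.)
0.908|01⟩ - 0.4189|11⟩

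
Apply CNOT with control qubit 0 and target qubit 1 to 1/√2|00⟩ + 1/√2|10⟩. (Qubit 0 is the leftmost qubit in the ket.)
1/√2|00⟩ + 1/√2|11⟩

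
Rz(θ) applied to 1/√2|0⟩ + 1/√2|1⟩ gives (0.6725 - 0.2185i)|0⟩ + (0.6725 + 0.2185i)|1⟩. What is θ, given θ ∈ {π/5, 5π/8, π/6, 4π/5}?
π/5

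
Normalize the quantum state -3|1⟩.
-|1⟩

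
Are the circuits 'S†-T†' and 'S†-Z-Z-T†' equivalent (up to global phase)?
Yes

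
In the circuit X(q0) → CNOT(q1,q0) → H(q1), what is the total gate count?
3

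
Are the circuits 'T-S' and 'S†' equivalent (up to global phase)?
No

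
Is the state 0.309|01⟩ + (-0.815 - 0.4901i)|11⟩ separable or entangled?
Separable

Writing the state as a|00⟩ + b|01⟩ + c|10⟩ + d|11⟩, it is a product state iff ad − bc = 0.
Here (a, b, c, d) = (0, 0.309, 0, (-0.815 - 0.4901i)): ad − bc = (0)(-0.815 - 0.4901i) − (0.309)(0) = 0, so the state is separable.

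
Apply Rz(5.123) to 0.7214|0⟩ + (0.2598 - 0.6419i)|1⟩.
(-0.6034 - 0.3954i)|0⟩ + (0.1345 + 0.6793i)|1⟩

Rz(5.123) = [[e^(−iθ/2), 0], [0, e^(iθ/2)]] with e^(±iθ/2) = cos(θ/2) ± i·sin(θ/2); θ = 5.123, cos(θ/2) ≈ -0.836412, sin(θ/2) ≈ 0.548101.
With a = amp(|0⟩) = 0.7214 and b = amp(|1⟩) = (0.2598 - 0.6419i):
new amp(|0⟩) = (-0.836412 - 0.548101i)·a = (-0.6034 - 0.3954i)
new amp(|1⟩) = (-0.836412 + 0.548101i)·b = (0.1345 + 0.6793i)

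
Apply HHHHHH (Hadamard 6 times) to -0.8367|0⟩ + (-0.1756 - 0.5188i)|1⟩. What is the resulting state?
-0.8367|0⟩ + (-0.1756 - 0.5188i)|1⟩

H² = I, so an even number of Hadamards cancels: H^6 = I and the state is unchanged.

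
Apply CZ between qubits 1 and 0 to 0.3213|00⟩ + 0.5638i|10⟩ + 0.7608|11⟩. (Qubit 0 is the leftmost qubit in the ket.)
0.3213|00⟩ + 0.5638i|10⟩ - 0.7608|11⟩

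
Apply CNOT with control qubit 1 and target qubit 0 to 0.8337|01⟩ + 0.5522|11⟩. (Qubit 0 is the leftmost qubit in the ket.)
0.5522|01⟩ + 0.8337|11⟩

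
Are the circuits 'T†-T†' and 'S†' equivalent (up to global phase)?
Yes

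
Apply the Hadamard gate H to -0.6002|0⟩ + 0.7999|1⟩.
0.1412|0⟩ - 0.99|1⟩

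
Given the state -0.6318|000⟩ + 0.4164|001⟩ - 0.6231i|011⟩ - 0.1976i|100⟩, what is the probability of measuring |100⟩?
0.03905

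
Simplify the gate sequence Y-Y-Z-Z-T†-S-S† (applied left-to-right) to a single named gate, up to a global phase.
T†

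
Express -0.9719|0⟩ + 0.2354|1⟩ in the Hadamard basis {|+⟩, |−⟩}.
-0.5208|+⟩ - 0.8537|−⟩

With |ψ⟩ = α|0⟩ + β|1⟩, the Hadamard-basis coefficients are ⟨+|ψ⟩ = (α + β)/√2 and ⟨−|ψ⟩ = (α − β)/√2.
Here α = -0.9719, β = 0.2354: (α + β)/√2 = -0.5208, (α − β)/√2 = -0.8537.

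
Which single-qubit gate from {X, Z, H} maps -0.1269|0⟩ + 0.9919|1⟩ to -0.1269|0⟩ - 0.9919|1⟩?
Z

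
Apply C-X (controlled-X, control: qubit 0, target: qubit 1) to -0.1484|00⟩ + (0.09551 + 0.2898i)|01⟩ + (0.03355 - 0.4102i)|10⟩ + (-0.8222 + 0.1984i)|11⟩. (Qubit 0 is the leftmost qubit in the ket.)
-0.1484|00⟩ + (0.09551 + 0.2898i)|01⟩ + (-0.8222 + 0.1984i)|10⟩ + (0.03355 - 0.4102i)|11⟩

C-X leaves the control-|0⟩ kets |00⟩, |01⟩ unchanged and applies X to qubit 1 on the control-|1⟩ pair (|10⟩, |11⟩).
X = [[0, 1], [1, 0]].
With a = amp(|10⟩) = (0.03355 - 0.4102i) and b = amp(|11⟩) = (-0.8222 + 0.1984i):
new amp(|10⟩) = (1)·b = (-0.8222 + 0.1984i)
new amp(|11⟩) = (1)·a = (0.03355 - 0.4102i)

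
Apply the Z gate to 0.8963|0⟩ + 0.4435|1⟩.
0.8963|0⟩ - 0.4435|1⟩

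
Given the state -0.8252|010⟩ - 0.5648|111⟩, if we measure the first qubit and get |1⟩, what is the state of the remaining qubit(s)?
-|11⟩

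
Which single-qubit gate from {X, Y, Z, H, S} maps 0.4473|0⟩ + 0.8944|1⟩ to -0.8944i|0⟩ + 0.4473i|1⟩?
Y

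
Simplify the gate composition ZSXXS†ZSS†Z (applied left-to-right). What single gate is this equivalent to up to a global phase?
Z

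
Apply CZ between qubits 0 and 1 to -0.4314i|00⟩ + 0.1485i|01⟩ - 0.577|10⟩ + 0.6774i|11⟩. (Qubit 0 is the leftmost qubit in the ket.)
-0.4314i|00⟩ + 0.1485i|01⟩ - 0.577|10⟩ - 0.6774i|11⟩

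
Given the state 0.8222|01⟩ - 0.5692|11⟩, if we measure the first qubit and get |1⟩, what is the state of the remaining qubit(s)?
-|1⟩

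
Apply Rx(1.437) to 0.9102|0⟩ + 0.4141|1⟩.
(0.6852 - 0.2726i)|0⟩ + (0.3117 - 0.5991i)|1⟩

Rx(1.437) = [[cos(θ/2), −i·sin(θ/2)], [−i·sin(θ/2), cos(θ/2)]]; θ = 1.437, cos(θ/2) ≈ 0.752794, sin(θ/2) ≈ 0.658256.
With a = amp(|0⟩) = 0.9102 and b = amp(|1⟩) = 0.4141:
new amp(|0⟩) = (0.752794)·a + (-0.658256i)·b = (0.6852 - 0.2726i)
new amp(|1⟩) = (-0.658256i)·a + (0.752794)·b = (0.3117 - 0.5991i)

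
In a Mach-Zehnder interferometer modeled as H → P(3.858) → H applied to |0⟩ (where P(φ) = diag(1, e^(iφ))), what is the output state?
(0.1229 - 0.3283i)|0⟩ + (0.8771 + 0.3283i)|1⟩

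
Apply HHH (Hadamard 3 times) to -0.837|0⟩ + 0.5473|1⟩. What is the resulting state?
-0.2048|0⟩ - 0.9788|1⟩

H² = I, so H^3 = H: a single Hadamard. With (a, b) = (-0.837, 0.5473), H gives ((a + b)/√2, (a − b)/√2) = (-0.2048, -0.9788).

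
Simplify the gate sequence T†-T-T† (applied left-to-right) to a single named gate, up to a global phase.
T†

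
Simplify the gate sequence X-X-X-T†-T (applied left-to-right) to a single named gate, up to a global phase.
X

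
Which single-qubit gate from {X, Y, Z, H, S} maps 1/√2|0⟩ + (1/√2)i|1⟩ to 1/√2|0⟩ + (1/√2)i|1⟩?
Y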